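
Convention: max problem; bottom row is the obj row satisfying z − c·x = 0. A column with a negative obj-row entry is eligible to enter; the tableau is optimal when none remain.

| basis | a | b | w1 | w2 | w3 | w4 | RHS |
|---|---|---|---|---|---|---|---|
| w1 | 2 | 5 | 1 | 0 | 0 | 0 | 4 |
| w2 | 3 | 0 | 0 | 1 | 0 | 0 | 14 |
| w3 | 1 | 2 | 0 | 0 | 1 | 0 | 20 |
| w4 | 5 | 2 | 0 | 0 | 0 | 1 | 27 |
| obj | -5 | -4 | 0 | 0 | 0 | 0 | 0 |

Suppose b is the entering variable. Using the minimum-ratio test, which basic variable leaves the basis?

Column b entries and ratios — w1: 4/5 = 4/5; w2: 0 ≤ 0, skip; w3: 20/2 = 10; w4: 27/2 = 27/2.
Smallest ratio is 4/5 in the row of w1, so w1 leaves.

w1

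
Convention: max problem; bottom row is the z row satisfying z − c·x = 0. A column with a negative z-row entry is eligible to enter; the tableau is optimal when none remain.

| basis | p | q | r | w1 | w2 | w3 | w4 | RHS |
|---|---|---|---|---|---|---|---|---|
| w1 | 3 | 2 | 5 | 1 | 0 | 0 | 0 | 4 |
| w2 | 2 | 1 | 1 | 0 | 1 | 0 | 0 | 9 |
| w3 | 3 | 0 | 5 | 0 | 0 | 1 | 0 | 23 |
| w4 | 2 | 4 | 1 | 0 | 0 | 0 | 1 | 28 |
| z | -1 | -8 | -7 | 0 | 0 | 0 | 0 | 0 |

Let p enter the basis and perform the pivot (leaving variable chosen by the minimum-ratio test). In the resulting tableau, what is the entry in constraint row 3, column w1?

Ratio test on column p — row 1: 4/3 = 4/3; row 2: 9/2 = 9/2; row 3: 23/3 = 23/3; row 4: 28/2 = 14. Minimum is 4/3 at row 1 (w1 leaves); pivot element 3.
Divide row 1 by 3; eliminate column p from the other rows.
Row 3 update in column w1: 0 − 3·(1/3) = -1.

-1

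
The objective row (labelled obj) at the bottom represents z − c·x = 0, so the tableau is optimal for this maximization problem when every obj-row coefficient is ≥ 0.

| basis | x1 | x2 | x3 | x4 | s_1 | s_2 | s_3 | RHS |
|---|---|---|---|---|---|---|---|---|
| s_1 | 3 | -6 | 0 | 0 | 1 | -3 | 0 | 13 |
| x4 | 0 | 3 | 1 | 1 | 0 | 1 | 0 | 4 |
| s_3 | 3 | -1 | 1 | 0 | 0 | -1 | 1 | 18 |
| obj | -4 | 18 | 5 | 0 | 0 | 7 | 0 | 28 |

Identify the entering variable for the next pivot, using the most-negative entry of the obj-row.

x1

Negative obj-row entries: x1: -4.
The most negative is -4 in column x1, so x1 enters.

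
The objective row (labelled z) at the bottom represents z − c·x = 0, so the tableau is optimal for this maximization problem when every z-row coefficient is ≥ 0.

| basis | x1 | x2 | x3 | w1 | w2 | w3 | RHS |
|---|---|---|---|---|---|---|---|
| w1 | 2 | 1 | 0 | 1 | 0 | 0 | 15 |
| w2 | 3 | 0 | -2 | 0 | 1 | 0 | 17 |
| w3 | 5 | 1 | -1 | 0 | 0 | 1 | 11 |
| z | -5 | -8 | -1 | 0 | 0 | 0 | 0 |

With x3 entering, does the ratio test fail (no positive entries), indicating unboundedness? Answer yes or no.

Every constraint-row entry in column x3 is ≤ 0, so increasing x3 is unbounded.

yes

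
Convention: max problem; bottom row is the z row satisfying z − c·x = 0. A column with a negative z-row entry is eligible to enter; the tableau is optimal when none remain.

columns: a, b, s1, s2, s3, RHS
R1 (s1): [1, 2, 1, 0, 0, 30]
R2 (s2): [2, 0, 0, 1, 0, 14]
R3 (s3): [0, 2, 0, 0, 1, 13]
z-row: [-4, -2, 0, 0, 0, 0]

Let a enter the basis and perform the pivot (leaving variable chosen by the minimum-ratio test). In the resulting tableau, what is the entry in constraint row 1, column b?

Ratio test on column a — row 1: 30/1 = 30; row 2: 14/2 = 7; row 3: entry 0 ≤ 0. Minimum is 7 at row 2 (s2 leaves); pivot element 2.
Divide row 2 by 2; eliminate column a from the other rows.
Row 1 update in column b: 2 − 1·0 = 2.

2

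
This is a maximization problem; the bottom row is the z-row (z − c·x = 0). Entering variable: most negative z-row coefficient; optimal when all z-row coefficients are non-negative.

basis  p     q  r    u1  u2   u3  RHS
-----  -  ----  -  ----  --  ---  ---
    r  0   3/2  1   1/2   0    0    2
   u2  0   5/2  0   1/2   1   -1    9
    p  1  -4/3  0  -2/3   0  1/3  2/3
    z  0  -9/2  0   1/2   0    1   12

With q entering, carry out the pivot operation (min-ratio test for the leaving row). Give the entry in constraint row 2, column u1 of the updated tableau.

-1/3

Ratio test on column q — row 1: 2/(3/2) = 4/3; row 2: 9/(5/2) = 18/5; row 3: entry -4/3 ≤ 0. Minimum is 4/3 at row 1 (r leaves); pivot element 3/2.
Divide row 1 by 3/2; eliminate column q from the other rows.
Row 2 update in column u1: 1/2 − (5/2)·(1/3) = -1/3.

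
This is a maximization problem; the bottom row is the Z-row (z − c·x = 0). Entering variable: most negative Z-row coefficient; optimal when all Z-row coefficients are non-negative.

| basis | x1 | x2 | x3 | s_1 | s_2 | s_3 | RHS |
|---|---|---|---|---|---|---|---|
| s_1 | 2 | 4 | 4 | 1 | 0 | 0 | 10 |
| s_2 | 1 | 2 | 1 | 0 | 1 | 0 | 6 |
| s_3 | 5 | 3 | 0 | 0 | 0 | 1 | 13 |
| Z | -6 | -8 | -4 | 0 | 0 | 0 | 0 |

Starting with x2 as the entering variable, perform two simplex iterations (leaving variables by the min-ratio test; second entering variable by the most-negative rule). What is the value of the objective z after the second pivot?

Ratio test on column x2 — row 1: 10/4 = 5/2; row 2: 6/2 = 3; row 3: 13/3 = 13/3. Minimum is 5/2 at row 1 (s_1 leaves); pivot element 4.
Pivot on row 1; the Z-row RHS becomes 0 − (-8)·(5/2) = 20.
Next entering variable (most negative Z-row entry -2): x1.
Ratio test on column x1 — row 1: (5/2)/(1/2) = 5; row 2: entry 0 ≤ 0; row 3: (11/2)/(7/2) = 11/7. Minimum is 11/7 at row 3 (s_3 leaves); pivot element 7/2.
After the second pivot the Z-row RHS is 20 − (-2)·(11/7) = 162/7.

162/7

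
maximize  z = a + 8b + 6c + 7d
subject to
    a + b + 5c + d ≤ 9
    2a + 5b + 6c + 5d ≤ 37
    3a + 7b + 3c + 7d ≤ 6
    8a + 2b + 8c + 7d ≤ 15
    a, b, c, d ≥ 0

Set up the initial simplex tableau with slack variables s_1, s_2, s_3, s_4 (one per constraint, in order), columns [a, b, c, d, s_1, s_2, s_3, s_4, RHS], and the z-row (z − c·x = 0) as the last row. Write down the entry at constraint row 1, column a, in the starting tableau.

1

Constraint 1 has coefficient 1 on a.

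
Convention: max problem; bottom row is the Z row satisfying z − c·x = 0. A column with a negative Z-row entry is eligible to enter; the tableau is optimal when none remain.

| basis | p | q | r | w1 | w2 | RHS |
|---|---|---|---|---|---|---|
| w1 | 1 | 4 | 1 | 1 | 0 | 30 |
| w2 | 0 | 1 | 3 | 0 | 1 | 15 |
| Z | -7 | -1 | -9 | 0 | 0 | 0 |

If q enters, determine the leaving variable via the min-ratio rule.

Column q entries and ratios — w1: 30/4 = 15/2; w2: 15/1 = 15.
Smallest ratio is 15/2 in the row of w1, so w1 leaves.

w1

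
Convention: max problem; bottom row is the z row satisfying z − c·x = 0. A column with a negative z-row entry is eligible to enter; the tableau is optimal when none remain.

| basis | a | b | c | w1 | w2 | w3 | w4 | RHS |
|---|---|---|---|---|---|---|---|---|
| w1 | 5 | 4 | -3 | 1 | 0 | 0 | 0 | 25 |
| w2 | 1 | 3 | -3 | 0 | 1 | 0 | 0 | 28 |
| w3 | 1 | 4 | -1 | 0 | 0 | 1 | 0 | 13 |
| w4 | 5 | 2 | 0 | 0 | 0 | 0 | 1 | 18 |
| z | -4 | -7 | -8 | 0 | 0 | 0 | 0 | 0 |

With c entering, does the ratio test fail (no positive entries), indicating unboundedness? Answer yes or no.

yes

Every constraint-row entry in column c is ≤ 0, so increasing c is unbounded.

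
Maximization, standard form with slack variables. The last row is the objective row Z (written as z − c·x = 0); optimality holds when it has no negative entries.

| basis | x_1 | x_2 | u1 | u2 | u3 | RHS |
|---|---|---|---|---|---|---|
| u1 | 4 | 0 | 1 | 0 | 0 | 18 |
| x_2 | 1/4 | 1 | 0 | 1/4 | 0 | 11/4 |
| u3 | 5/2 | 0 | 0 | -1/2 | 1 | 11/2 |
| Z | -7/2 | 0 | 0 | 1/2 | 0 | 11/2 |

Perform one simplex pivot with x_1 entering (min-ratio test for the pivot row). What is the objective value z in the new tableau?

66/5

Ratio test on column x_1 — row 1: 18/4 = 9/2; row 2: (11/4)/(1/4) = 11; row 3: (11/2)/(5/2) = 11/5. Minimum is 11/5 at row 3 (u3 leaves); pivot element 5/2.
Pivot on row 3; the Z-row RHS becomes 11/2 − (-7/2)·(11/5) = 66/5.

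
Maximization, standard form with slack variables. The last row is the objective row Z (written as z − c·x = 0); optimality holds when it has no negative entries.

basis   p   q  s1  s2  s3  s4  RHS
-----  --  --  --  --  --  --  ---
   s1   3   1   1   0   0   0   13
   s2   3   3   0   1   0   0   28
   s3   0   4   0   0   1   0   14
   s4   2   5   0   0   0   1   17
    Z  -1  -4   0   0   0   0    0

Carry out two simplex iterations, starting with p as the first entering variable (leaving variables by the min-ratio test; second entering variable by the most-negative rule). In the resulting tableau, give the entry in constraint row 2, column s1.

Ratio test on column p — row 1: 13/3 = 13/3; row 2: 28/3 = 28/3; row 3: entry 0 ≤ 0; row 4: 17/2 = 17/2. Minimum is 13/3 at row 1 (s1 leaves); pivot element 3.
Divide row 1 by 3; eliminate column p from the other rows.
Second iteration: most negative Z-row entry is -11/3 in column q, so q enters.
Ratio test on column q — row 1: (13/3)/(1/3) = 13; row 2: 15/2 = 15/2; row 3: 14/4 = 7/2; row 4: (25/3)/(13/3) = 25/13. Minimum is 25/13 at row 4 (s4 leaves); pivot element 13/3.
Divide row 4 by 13/3; eliminate column q from the other rows.
After both pivots, the entry at constraint row 2, column s1 is -9/13.

-9/13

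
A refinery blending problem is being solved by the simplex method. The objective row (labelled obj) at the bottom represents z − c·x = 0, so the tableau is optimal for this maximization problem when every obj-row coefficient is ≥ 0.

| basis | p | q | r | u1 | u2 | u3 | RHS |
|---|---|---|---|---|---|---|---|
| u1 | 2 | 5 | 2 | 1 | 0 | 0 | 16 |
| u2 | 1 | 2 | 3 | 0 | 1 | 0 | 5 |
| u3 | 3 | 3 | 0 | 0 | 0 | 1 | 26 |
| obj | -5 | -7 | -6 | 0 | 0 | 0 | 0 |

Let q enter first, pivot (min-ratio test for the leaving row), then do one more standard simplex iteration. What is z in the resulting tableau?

Ratio test on column q — row 1: 16/5 = 16/5; row 2: 5/2 = 5/2; row 3: 26/3 = 26/3. Minimum is 5/2 at row 2 (u2 leaves); pivot element 2.
Pivot on row 2; the obj-row RHS becomes 0 − (-7)·(5/2) = 35/2.
Next entering variable (most negative obj-row entry -3/2): p.
Ratio test on column p — row 1: entry -1/2 ≤ 0; row 2: (5/2)/(1/2) = 5; row 3: (37/2)/(3/2) = 37/3. Minimum is 5 at row 2 (q leaves); pivot element 1/2.
After the second pivot the obj-row RHS is 35/2 − (-3/2)·5 = 25.

25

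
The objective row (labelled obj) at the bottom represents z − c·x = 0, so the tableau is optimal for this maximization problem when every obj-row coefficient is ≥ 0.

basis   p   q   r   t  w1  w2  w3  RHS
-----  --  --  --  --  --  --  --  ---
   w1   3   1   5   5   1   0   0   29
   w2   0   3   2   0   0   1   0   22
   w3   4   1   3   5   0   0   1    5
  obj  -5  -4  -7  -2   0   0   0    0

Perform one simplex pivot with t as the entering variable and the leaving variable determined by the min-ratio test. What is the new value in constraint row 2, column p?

0

Ratio test on column t — row 1: 29/5 = 29/5; row 2: entry 0 ≤ 0; row 3: 5/5 = 1. Minimum is 1 at row 3 (w3 leaves); pivot element 5.
Divide row 3 by 5; eliminate column t from the other rows.
Row 2 update in column p: 0 − 0·(4/5) = 0.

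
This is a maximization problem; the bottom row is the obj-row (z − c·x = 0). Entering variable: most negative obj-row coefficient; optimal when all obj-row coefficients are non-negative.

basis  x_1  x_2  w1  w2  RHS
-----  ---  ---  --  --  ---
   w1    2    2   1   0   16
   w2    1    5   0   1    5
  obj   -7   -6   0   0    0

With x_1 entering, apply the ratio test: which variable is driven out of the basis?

w2

Column x_1 entries and ratios — w1: 16/2 = 8; w2: 5/1 = 5.
Smallest ratio is 5 in the row of w2, so w2 leaves.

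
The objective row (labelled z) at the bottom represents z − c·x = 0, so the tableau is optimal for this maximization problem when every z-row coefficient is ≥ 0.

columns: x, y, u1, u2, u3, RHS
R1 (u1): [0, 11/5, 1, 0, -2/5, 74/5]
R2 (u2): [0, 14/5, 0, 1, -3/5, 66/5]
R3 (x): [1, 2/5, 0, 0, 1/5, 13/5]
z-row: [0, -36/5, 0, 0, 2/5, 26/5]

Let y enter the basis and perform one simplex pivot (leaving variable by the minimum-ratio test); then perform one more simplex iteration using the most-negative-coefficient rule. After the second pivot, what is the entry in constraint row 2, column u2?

Ratio test on column y — row 1: (74/5)/(11/5) = 74/11; row 2: (66/5)/(14/5) = 33/7; row 3: (13/5)/(2/5) = 13/2. Minimum is 33/7 at row 2 (u2 leaves); pivot element 14/5.
Divide row 2 by 14/5; eliminate column y from the other rows.
Second iteration: most negative z-row entry is -8/7 in column u3, so u3 enters.
Ratio test on column u3 — row 1: (31/7)/(1/14) = 62; row 2: entry -3/14 ≤ 0; row 3: (5/7)/(2/7) = 5/2. Minimum is 5/2 at row 3 (x leaves); pivot element 2/7.
Divide row 3 by 2/7; eliminate column u3 from the other rows.
After both pivots, the entry at constraint row 2, column u2 is 1/4.

1/4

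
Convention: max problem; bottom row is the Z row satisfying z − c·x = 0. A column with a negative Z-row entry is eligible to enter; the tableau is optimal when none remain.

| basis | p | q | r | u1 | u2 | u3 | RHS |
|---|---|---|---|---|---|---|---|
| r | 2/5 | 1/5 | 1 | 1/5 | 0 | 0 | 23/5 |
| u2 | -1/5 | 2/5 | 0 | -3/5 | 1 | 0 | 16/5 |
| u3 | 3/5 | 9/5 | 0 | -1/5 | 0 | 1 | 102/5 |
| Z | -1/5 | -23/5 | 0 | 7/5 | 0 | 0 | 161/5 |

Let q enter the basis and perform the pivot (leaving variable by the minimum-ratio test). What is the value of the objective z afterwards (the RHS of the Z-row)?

69

Ratio test on column q — row 1: (23/5)/(1/5) = 23; row 2: (16/5)/(2/5) = 8; row 3: (102/5)/(9/5) = 34/3. Minimum is 8 at row 2 (u2 leaves); pivot element 2/5.
Pivot on row 2; the Z-row RHS becomes 161/5 − (-23/5)·8 = 69.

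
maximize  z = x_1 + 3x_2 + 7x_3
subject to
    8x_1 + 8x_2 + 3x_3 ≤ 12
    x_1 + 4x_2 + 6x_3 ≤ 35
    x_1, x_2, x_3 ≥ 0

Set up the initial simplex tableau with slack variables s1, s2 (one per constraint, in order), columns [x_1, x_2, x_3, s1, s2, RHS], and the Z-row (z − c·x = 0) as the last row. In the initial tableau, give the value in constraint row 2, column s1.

Slack s1 belongs to constraint 1; its column is the unit vector e_1, so the entry in row 2 is 0.

0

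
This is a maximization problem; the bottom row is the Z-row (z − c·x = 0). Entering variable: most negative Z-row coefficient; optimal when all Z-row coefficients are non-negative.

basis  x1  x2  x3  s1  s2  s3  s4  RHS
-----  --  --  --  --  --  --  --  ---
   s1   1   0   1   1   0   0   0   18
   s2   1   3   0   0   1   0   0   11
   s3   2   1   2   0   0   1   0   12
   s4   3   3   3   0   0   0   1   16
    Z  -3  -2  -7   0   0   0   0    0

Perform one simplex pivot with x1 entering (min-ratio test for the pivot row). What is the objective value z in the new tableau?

Ratio test on column x1 — row 1: 18/1 = 18; row 2: 11/1 = 11; row 3: 12/2 = 6; row 4: 16/3 = 16/3. Minimum is 16/3 at row 4 (s4 leaves); pivot element 3.
Pivot on row 4; the Z-row RHS becomes 0 − (-3)·(16/3) = 16.

16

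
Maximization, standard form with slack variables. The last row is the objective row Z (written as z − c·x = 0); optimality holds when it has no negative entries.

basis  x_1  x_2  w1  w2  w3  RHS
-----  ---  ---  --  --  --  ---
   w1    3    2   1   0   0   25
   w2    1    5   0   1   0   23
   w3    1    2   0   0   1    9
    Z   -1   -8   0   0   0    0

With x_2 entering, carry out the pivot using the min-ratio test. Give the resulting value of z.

36

Ratio test on column x_2 — row 1: 25/2 = 25/2; row 2: 23/5 = 23/5; row 3: 9/2 = 9/2. Minimum is 9/2 at row 3 (w3 leaves); pivot element 2.
Pivot on row 3; the Z-row RHS becomes 0 − (-8)·(9/2) = 36.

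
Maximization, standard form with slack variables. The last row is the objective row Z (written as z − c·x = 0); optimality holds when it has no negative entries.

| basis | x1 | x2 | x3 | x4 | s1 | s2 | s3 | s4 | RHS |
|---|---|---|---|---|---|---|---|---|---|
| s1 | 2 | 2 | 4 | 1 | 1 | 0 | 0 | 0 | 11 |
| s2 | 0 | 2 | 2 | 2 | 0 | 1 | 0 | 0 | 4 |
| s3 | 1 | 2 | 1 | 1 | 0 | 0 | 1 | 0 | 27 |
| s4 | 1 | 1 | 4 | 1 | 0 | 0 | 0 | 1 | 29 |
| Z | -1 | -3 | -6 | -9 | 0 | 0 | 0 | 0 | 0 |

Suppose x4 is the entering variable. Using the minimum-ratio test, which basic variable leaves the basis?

s2

Column x4 entries and ratios — s1: 11/1 = 11; s2: 4/2 = 2; s3: 27/1 = 27; s4: 29/1 = 29.
Smallest ratio is 2 in the row of s2, so s2 leaves.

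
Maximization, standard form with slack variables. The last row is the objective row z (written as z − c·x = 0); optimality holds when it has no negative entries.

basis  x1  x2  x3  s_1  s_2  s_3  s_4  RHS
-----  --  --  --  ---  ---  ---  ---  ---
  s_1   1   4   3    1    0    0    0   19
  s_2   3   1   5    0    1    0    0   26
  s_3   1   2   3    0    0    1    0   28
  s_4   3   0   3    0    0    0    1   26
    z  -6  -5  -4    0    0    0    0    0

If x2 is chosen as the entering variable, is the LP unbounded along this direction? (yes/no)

Column x2 has positive entries in row(s) 1, 2, 3, so the ratio test bounds it — not unbounded.

no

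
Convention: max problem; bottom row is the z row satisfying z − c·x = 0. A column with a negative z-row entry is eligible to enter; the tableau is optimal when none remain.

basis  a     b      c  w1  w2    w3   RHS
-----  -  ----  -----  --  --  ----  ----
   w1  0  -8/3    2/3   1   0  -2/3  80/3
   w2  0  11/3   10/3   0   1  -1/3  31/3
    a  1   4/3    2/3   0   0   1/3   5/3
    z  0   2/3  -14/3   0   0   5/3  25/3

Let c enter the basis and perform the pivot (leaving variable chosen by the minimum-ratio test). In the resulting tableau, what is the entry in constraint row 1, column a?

Ratio test on column c — row 1: (80/3)/(2/3) = 40; row 2: (31/3)/(10/3) = 31/10; row 3: (5/3)/(2/3) = 5/2. Minimum is 5/2 at row 3 (a leaves); pivot element 2/3.
Divide row 3 by 2/3; eliminate column c from the other rows.
Row 1 update in column a: 0 − (2/3)·(3/2) = -1.

-1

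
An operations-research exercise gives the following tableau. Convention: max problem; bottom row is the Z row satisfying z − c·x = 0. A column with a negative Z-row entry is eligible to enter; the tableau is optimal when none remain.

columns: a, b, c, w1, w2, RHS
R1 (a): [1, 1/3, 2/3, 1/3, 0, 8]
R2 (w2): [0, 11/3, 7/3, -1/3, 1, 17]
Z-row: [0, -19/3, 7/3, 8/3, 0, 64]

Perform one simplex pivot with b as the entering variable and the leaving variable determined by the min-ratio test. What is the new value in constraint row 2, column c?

7/11

Ratio test on column b — row 1: 8/(1/3) = 24; row 2: 17/(11/3) = 51/11. Minimum is 51/11 at row 2 (w2 leaves); pivot element 11/3.
Divide row 2 by 11/3; eliminate column b from the other rows.
In the new row 2, the c entry is the old entry divided by the pivot: (7/3)/(11/3) = 7/11.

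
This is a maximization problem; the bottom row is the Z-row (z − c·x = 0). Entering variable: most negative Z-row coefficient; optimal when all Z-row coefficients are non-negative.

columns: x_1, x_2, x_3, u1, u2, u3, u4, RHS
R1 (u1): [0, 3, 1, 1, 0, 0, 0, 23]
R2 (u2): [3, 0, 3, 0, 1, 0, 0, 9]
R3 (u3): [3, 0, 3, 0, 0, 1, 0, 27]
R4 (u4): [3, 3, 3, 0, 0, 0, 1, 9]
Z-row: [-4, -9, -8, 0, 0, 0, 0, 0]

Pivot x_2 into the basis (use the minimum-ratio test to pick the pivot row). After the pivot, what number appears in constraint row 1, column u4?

-1

Ratio test on column x_2 — row 1: 23/3 = 23/3; row 2: entry 0 ≤ 0; row 3: entry 0 ≤ 0; row 4: 9/3 = 3. Minimum is 3 at row 4 (u4 leaves); pivot element 3.
Divide row 4 by 3; eliminate column x_2 from the other rows.
Row 1 update in column u4: 0 − 3·(1/3) = -1.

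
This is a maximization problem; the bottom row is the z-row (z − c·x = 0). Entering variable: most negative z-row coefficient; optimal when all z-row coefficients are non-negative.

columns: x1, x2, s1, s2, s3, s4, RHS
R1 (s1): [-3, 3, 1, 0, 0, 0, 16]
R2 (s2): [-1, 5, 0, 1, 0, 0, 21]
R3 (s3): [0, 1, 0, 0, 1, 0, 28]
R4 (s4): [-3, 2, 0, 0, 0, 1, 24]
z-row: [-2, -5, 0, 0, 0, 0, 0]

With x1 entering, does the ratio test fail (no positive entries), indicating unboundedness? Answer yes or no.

Every constraint-row entry in column x1 is ≤ 0, so increasing x1 is unbounded.

yes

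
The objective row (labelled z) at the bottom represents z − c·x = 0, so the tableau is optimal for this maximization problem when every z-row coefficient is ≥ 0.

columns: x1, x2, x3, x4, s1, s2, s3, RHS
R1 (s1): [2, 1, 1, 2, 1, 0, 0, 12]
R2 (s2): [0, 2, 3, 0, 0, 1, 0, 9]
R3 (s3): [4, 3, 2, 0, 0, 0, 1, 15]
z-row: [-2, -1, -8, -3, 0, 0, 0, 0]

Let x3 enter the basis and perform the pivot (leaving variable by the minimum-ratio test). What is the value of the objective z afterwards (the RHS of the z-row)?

Ratio test on column x3 — row 1: 12/1 = 12; row 2: 9/3 = 3; row 3: 15/2 = 15/2. Minimum is 3 at row 2 (s2 leaves); pivot element 3.
Pivot on row 2; the z-row RHS becomes 0 − (-8)·3 = 24.

24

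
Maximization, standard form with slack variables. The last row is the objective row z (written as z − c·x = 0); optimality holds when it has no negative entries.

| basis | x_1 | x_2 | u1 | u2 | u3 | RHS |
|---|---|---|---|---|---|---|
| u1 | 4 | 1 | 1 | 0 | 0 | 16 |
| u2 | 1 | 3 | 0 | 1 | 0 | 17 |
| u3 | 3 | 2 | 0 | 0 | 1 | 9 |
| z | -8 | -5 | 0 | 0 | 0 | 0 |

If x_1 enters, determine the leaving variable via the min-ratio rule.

Column x_1 entries and ratios — u1: 16/4 = 4; u2: 17/1 = 17; u3: 9/3 = 3.
Smallest ratio is 3 in the row of u3, so u3 leaves.

u3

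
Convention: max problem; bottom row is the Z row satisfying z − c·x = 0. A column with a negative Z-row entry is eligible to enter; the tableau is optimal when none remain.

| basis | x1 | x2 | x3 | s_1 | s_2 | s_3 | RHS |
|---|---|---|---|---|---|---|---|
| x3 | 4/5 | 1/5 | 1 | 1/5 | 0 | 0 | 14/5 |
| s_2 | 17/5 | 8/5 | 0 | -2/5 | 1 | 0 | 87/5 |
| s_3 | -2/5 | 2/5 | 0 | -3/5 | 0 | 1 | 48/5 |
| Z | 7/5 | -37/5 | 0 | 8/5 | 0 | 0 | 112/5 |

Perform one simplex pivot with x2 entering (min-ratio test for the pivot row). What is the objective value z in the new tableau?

Ratio test on column x2 — row 1: (14/5)/(1/5) = 14; row 2: (87/5)/(8/5) = 87/8; row 3: (48/5)/(2/5) = 24. Minimum is 87/8 at row 2 (s_2 leaves); pivot element 8/5.
Pivot on row 2; the Z-row RHS becomes 112/5 − (-37/5)·(87/8) = 823/8.

823/8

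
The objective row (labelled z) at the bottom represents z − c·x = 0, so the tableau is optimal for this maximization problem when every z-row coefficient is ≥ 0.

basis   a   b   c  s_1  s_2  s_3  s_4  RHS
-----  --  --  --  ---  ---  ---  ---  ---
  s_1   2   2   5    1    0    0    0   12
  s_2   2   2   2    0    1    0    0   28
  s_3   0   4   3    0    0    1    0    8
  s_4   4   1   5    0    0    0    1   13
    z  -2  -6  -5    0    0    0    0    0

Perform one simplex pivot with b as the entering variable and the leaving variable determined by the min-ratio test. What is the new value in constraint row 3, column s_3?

1/4

Ratio test on column b — row 1: 12/2 = 6; row 2: 28/2 = 14; row 3: 8/4 = 2; row 4: 13/1 = 13. Minimum is 2 at row 3 (s_3 leaves); pivot element 4.
Divide row 3 by 4; eliminate column b from the other rows.
In the new row 3, the s_3 entry is the old entry divided by the pivot: 1/4 = 1/4.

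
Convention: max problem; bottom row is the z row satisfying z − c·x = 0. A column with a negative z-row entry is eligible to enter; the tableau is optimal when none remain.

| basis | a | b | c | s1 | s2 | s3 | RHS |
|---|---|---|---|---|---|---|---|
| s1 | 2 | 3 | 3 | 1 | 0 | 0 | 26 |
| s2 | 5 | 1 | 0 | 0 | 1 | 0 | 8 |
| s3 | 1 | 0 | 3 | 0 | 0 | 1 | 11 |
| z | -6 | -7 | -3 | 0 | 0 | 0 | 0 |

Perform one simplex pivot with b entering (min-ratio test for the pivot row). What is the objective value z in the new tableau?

Ratio test on column b — row 1: 26/3 = 26/3; row 2: 8/1 = 8; row 3: entry 0 ≤ 0. Minimum is 8 at row 2 (s2 leaves); pivot element 1.
Pivot on row 2; the z-row RHS becomes 0 − (-7)·8 = 56.

56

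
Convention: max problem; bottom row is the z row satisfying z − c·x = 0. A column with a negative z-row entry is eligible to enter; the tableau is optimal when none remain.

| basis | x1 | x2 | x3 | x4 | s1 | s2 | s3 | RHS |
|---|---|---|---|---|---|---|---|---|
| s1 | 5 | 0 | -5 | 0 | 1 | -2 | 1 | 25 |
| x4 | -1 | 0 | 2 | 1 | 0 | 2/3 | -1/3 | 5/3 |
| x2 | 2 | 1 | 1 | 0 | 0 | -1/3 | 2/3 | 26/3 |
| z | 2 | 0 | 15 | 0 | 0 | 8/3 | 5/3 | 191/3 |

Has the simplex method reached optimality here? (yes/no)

Every z-row coefficient is ≥ 0, so the tableau is optimal.

yes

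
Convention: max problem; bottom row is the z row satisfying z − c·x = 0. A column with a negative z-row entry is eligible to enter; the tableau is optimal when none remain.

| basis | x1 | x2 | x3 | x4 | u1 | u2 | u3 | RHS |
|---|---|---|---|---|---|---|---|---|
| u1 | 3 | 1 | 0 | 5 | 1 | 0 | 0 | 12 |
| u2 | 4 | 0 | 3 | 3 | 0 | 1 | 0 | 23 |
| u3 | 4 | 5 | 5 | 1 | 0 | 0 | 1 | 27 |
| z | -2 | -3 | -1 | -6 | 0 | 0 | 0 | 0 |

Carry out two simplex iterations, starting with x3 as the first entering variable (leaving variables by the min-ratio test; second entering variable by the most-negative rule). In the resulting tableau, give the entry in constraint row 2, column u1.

-12/25

Ratio test on column x3 — row 1: entry 0 ≤ 0; row 2: 23/3 = 23/3; row 3: 27/5 = 27/5. Minimum is 27/5 at row 3 (u3 leaves); pivot element 5.
Divide row 3 by 5; eliminate column x3 from the other rows.
Second iteration: most negative z-row entry is -29/5 in column x4, so x4 enters.
Ratio test on column x4 — row 1: 12/5 = 12/5; row 2: (34/5)/(12/5) = 17/6; row 3: (27/5)/(1/5) = 27. Minimum is 12/5 at row 1 (u1 leaves); pivot element 5.
Divide row 1 by 5; eliminate column x4 from the other rows.
After both pivots, the entry at constraint row 2, column u1 is -12/25.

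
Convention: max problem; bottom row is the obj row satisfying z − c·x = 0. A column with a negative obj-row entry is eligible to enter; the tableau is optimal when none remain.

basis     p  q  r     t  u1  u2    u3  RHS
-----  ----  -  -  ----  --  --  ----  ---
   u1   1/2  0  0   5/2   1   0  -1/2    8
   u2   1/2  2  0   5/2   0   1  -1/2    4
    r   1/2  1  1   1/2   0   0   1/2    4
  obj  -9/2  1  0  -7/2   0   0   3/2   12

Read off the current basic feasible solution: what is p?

0

p is not in the basis, so in the current basic feasible solution p = 0.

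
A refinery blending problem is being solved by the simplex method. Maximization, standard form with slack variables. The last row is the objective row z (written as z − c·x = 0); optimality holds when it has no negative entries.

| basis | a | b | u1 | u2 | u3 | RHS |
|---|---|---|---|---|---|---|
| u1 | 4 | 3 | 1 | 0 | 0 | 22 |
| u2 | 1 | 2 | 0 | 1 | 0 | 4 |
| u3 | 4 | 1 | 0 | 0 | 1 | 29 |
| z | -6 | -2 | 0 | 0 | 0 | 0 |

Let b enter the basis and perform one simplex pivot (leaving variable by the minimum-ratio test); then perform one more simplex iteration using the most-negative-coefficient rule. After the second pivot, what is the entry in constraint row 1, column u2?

-4

Ratio test on column b — row 1: 22/3 = 22/3; row 2: 4/2 = 2; row 3: 29/1 = 29. Minimum is 2 at row 2 (u2 leaves); pivot element 2.
Divide row 2 by 2; eliminate column b from the other rows.
Second iteration: most negative z-row entry is -5 in column a, so a enters.
Ratio test on column a — row 1: 16/(5/2) = 32/5; row 2: 2/(1/2) = 4; row 3: 27/(7/2) = 54/7. Minimum is 4 at row 2 (b leaves); pivot element 1/2.
Divide row 2 by 1/2; eliminate column a from the other rows.
After both pivots, the entry at constraint row 1, column u2 is -4.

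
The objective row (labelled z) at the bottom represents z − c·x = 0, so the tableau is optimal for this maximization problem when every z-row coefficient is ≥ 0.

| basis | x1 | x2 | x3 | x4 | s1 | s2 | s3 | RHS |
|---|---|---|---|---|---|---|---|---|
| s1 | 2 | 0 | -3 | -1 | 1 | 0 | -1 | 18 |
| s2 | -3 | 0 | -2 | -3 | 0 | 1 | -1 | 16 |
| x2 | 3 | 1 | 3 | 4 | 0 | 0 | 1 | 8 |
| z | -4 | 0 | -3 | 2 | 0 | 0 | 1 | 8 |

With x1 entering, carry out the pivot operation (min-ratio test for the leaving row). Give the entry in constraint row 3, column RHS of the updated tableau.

8/3

Ratio test on column x1 — row 1: 18/2 = 9; row 2: entry -3 ≤ 0; row 3: 8/3 = 8/3. Minimum is 8/3 at row 3 (x2 leaves); pivot element 3.
Divide row 3 by 3; eliminate column x1 from the other rows.
In the new row 3, the RHS entry is the old entry divided by the pivot: 8/3 = 8/3.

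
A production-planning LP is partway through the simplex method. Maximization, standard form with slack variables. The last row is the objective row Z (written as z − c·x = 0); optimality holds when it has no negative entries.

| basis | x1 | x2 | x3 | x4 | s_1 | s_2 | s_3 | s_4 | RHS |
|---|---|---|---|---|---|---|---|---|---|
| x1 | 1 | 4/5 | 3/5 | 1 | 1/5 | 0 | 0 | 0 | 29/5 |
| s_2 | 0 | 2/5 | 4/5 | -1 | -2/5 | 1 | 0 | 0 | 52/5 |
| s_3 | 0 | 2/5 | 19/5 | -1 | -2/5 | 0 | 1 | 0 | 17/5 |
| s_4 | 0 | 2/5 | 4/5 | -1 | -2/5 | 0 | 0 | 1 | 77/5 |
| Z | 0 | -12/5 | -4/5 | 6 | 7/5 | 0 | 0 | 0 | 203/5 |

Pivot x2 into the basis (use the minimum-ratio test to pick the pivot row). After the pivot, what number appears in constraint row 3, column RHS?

Ratio test on column x2 — row 1: (29/5)/(4/5) = 29/4; row 2: (52/5)/(2/5) = 26; row 3: (17/5)/(2/5) = 17/2; row 4: (77/5)/(2/5) = 77/2. Minimum is 29/4 at row 1 (x1 leaves); pivot element 4/5.
Divide row 1 by 4/5; eliminate column x2 from the other rows.
Row 3 update in column RHS: 17/5 − (2/5)·(29/4) = 1/2.

1/2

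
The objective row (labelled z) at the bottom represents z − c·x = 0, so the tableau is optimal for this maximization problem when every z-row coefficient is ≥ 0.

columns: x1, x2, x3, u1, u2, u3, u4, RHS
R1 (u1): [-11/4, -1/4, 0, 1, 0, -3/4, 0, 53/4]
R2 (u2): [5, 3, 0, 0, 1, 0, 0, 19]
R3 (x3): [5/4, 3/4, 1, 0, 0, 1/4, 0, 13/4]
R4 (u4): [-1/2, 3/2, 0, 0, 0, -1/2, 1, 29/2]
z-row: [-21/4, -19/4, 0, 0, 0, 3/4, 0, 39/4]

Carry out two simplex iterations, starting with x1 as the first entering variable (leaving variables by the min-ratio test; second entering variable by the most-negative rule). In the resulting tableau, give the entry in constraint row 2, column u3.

-1

Ratio test on column x1 — row 1: entry -11/4 ≤ 0; row 2: 19/5 = 19/5; row 3: (13/4)/(5/4) = 13/5; row 4: entry -1/2 ≤ 0. Minimum is 13/5 at row 3 (x3 leaves); pivot element 5/4.
Divide row 3 by 5/4; eliminate column x1 from the other rows.
Second iteration: most negative z-row entry is -8/5 in column x2, so x2 enters.
Ratio test on column x2 — row 1: (102/5)/(7/5) = 102/7; row 2: entry 0 ≤ 0; row 3: (13/5)/(3/5) = 13/3; row 4: (79/5)/(9/5) = 79/9. Minimum is 13/3 at row 3 (x1 leaves); pivot element 3/5.
Divide row 3 by 3/5; eliminate column x2 from the other rows.
After both pivots, the entry at constraint row 2, column u3 is -1.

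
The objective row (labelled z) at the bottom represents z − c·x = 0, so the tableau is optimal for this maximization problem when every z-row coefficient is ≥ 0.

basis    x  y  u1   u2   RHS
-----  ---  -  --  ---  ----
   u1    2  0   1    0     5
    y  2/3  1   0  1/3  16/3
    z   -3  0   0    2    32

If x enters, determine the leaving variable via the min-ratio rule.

u1

Column x entries and ratios — u1: 5/2 = 5/2; y: (16/3)/(2/3) = 8.
Smallest ratio is 5/2 in the row of u1, so u1 leaves.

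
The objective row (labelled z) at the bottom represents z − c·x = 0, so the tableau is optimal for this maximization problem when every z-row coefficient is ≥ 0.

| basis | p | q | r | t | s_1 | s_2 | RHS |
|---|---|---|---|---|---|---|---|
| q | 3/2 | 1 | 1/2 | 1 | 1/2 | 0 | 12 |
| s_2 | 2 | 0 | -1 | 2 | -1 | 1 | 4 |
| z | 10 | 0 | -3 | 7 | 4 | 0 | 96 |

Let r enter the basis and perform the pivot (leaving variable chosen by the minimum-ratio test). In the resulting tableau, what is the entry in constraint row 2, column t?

Ratio test on column r — row 1: 12/(1/2) = 24; row 2: entry -1 ≤ 0. Minimum is 24 at row 1 (q leaves); pivot element 1/2.
Divide row 1 by 1/2; eliminate column r from the other rows.
Row 2 update in column t: 2 − (-1)·2 = 4.

4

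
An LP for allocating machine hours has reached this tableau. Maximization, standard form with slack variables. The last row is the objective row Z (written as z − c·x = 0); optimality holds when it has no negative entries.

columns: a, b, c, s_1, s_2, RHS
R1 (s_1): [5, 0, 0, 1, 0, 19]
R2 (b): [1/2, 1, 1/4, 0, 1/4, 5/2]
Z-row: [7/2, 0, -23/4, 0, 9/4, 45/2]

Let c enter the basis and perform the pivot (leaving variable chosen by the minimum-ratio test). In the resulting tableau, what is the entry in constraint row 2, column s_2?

Ratio test on column c — row 1: entry 0 ≤ 0; row 2: (5/2)/(1/4) = 10. Minimum is 10 at row 2 (b leaves); pivot element 1/4.
Divide row 2 by 1/4; eliminate column c from the other rows.
In the new row 2, the s_2 entry is the old entry divided by the pivot: (1/4)/(1/4) = 1.

1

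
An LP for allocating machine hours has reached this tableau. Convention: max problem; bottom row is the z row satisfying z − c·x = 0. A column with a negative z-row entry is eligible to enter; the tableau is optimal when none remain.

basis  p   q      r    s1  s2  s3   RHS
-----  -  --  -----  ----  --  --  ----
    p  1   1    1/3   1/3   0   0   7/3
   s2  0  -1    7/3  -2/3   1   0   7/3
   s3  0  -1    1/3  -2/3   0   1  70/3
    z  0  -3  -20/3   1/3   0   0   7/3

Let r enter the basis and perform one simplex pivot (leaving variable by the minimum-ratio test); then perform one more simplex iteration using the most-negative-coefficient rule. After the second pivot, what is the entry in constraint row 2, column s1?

-1/8

Ratio test on column r — row 1: (7/3)/(1/3) = 7; row 2: (7/3)/(7/3) = 1; row 3: (70/3)/(1/3) = 70. Minimum is 1 at row 2 (s2 leaves); pivot element 7/3.
Divide row 2 by 7/3; eliminate column r from the other rows.
Second iteration: most negative z-row entry is -41/7 in column q, so q enters.
Ratio test on column q — row 1: 2/(8/7) = 7/4; row 2: entry -3/7 ≤ 0; row 3: entry -6/7 ≤ 0. Minimum is 7/4 at row 1 (p leaves); pivot element 8/7.
Divide row 1 by 8/7; eliminate column q from the other rows.
After both pivots, the entry at constraint row 2, column s1 is -1/8.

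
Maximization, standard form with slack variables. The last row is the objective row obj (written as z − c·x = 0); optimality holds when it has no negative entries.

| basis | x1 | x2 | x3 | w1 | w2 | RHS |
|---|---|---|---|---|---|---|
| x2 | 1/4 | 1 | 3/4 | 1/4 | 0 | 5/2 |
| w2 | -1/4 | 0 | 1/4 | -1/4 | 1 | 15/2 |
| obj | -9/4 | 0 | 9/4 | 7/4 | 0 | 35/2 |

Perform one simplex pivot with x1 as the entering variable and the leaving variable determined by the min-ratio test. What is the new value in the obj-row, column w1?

Ratio test on column x1 — row 1: (5/2)/(1/4) = 10; row 2: entry -1/4 ≤ 0. Minimum is 10 at row 1 (x2 leaves); pivot element 1/4.
Divide row 1 by 1/4; eliminate column x1 from the other rows.
obj-row update in column w1: 7/4 − (-9/4)·1 = 4.

4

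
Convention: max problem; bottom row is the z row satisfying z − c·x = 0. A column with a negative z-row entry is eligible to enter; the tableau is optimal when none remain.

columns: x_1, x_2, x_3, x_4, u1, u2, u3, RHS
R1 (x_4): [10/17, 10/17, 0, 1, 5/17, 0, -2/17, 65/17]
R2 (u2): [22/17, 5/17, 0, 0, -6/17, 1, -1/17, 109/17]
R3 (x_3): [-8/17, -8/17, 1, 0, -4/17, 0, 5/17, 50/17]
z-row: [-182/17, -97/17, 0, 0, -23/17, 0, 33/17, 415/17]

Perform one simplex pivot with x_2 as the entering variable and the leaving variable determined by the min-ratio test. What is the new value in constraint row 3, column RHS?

6

Ratio test on column x_2 — row 1: (65/17)/(10/17) = 13/2; row 2: (109/17)/(5/17) = 109/5; row 3: entry -8/17 ≤ 0. Minimum is 13/2 at row 1 (x_4 leaves); pivot element 10/17.
Divide row 1 by 10/17; eliminate column x_2 from the other rows.
Row 3 update in column RHS: 50/17 − (-8/17)·(13/2) = 6.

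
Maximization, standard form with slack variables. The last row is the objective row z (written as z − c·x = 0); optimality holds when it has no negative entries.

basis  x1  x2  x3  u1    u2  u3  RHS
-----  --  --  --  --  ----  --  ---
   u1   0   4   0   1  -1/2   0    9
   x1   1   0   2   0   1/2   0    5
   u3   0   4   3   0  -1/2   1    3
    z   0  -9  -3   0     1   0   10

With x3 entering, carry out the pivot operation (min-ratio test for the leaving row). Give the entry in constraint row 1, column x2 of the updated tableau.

4

Ratio test on column x3 — row 1: entry 0 ≤ 0; row 2: 5/2 = 5/2; row 3: 3/3 = 1. Minimum is 1 at row 3 (u3 leaves); pivot element 3.
Divide row 3 by 3; eliminate column x3 from the other rows.
Row 1 update in column x2: 4 − 0·(4/3) = 4.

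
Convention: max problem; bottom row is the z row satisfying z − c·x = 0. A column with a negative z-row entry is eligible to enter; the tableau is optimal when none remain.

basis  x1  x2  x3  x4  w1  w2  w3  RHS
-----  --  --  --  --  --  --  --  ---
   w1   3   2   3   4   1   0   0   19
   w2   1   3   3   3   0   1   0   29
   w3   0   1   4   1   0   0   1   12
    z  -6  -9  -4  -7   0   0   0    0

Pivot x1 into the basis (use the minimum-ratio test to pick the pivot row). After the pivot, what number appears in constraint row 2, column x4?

Ratio test on column x1 — row 1: 19/3 = 19/3; row 2: 29/1 = 29; row 3: entry 0 ≤ 0. Minimum is 19/3 at row 1 (w1 leaves); pivot element 3.
Divide row 1 by 3; eliminate column x1 from the other rows.
Row 2 update in column x4: 3 − 1·(4/3) = 5/3.

5/3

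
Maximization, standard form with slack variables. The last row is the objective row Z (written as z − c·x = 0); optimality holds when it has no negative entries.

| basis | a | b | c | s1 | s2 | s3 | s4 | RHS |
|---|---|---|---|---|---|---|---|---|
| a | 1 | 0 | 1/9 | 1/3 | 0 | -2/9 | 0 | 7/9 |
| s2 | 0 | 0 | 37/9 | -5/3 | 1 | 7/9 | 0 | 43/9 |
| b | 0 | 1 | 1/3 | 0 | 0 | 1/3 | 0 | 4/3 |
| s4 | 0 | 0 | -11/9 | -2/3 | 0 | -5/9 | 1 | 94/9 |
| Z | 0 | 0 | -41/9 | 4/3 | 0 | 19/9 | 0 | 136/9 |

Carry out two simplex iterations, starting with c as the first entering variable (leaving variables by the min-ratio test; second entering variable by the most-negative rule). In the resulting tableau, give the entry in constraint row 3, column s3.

Ratio test on column c — row 1: (7/9)/(1/9) = 7; row 2: (43/9)/(37/9) = 43/37; row 3: (4/3)/(1/3) = 4; row 4: entry -11/9 ≤ 0. Minimum is 43/37 at row 2 (s2 leaves); pivot element 37/9.
Divide row 2 by 37/9; eliminate column c from the other rows.
Second iteration: most negative Z-row entry is -19/37 in column s1, so s1 enters.
Ratio test on column s1 — row 1: (24/37)/(14/37) = 12/7; row 2: entry -15/37 ≤ 0; row 3: (35/37)/(5/37) = 7; row 4: entry -43/37 ≤ 0. Minimum is 12/7 at row 1 (a leaves); pivot element 14/37.
Divide row 1 by 14/37; eliminate column s1 from the other rows.
After both pivots, the entry at constraint row 3, column s3 is 5/14.

5/14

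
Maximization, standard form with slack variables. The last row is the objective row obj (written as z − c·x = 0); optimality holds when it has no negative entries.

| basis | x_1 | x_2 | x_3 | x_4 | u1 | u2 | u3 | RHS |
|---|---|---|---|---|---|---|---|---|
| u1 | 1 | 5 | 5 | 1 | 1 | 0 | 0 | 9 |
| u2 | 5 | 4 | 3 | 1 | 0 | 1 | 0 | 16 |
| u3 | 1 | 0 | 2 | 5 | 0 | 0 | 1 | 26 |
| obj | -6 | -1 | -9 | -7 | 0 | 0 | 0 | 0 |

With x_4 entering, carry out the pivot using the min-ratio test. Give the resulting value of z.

Ratio test on column x_4 — row 1: 9/1 = 9; row 2: 16/1 = 16; row 3: 26/5 = 26/5. Minimum is 26/5 at row 3 (u3 leaves); pivot element 5.
Pivot on row 3; the obj-row RHS becomes 0 − (-7)·(26/5) = 182/5.

182/5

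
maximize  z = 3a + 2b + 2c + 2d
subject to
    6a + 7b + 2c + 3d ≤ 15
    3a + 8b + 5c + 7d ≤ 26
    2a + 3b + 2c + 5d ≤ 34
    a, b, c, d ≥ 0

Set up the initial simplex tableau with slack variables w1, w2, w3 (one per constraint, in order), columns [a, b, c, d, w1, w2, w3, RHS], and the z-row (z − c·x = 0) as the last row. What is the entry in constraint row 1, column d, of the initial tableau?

3

Constraint 1 has coefficient 3 on d.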